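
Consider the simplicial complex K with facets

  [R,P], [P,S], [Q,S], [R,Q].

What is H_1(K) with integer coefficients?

Fix the vertex order P < Q < R < S and write every simplex with vertices in increasing order. Then dim K = 1 and the simplices of K are:

  0-simplices (4): P, Q, R, S
  1-simplices (4): PR, PS, QR, QS

Hence C_0 ≅ Z^4, C_1 ≅ Z^4.

Boundary ∂_1: C_1 → C_0 sends each edge [p,q] (with p < q) to q − p. For instance
  ∂PR = R − P.
The resulting 4×4 matrix has rank 3, and its Smith normal form has invariant factors (1,1,1).

Now H_k = ker ∂_k / im ∂_{k+1}, so:

  H_1: rank ker ∂_1 − rank ∂_2 = (4 − 3) − 0 = 1, and there is no ∂_2, so H_1 ≅ Z.

H_1 ≅ Z.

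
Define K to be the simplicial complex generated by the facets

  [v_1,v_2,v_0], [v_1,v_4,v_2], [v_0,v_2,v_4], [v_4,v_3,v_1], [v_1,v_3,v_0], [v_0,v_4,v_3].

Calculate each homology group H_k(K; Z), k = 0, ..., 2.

H_0 ≅ Z,  H_1 = 0,  H_2 ≅ Z.

Fix the vertex order v_0 < v_1 < v_2 < v_3 < v_4 and write every simplex with vertices in increasing order. Then dim K = 2 and the simplices of K are:

  0-simplices (5): [v_0], [v_1], [v_2], [v_3], [v_4]
  1-simplices (9): [v_0,v_1], [v_0,v_2], [v_0,v_3], [v_0,v_4], [v_1,v_2], [v_1,v_3], [v_1,v_4], [v_2,v_4], [v_3,v_4]
  2-simplices (6): [v_0,v_1,v_2], [v_0,v_1,v_3], [v_0,v_2,v_4], [v_0,v_3,v_4], [v_1,v_2,v_4], [v_1,v_3,v_4]

giving chain groups C_0 ≅ Z^5, C_1 ≅ Z^9, C_2 ≅ Z^6.

The boundary map ∂_1: C_1 → C_0 sends each edge [p,q] (with p < q) to q − p. For instance
  ∂[v_0,v_4] = [v_4] − [v_0].
The resulting 5×9 matrix has rank 4, and its Smith normal form has invariant factors (1,1,1,1).

The boundary map ∂_2: C_2 → C_1 maps a triangle to the signed sum of its edges. For instance
  ∂[v_1,v_2,v_4] = [v_2,v_4] − [v_1,v_4] + [v_1,v_2],
  ∂[v_0,v_2,v_4] = [v_2,v_4] − [v_0,v_4] + [v_0,v_2].
The 9×6 boundary matrix has rank 5 and Smith normal form diag(1,1,1,1,1).

From H_k ≅ ker(∂_k) / im(∂_{k+1}) we obtain:

  H_0: rank C_0 − rank ∂_1 = 5 − 4 = 1, and the invariant factors of ∂_1 are all 1, so H_0 ≅ Z.
  H_1: rank ker ∂_1 − rank ∂_2 = (9 − 4) − 5 = 0, and the invariant factors of ∂_2 are all 1, so H_1 ≅ 0.
  H_2: rank ker ∂_2 − rank ∂_3 = (6 − 5) − 0 = 1, and there is no ∂_3, so H_2 ≅ Z.

(K is a triangulation of the 2-sphere S^2.)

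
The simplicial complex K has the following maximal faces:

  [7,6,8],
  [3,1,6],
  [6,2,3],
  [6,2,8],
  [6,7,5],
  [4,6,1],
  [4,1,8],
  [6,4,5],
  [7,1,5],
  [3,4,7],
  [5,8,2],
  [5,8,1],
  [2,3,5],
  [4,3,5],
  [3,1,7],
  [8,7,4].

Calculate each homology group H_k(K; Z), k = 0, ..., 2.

Order the vertices as 1 < 2 < 3 < 4 < 5 < 6 < 7 < 8. Listing each simplex with vertices in this order, K has dimension 2 with simplices:

  0-simplices (8): [1], [2], [3], [4], [5], [6], [7], [8]
  1-simplices (24): (24 of them)
  2-simplices (16): [1,3,6], [1,3,7], [1,4,6], [1,4,8], [1,5,7], [1,5,8], [2,3,5], [2,3,6], [2,5,8], [2,6,8], [3,4,5], [3,4,7], [4,5,6], [4,7,8], [5,6,7], [6,7,8]

Hence C_0 ≅ Z^8, C_1 ≅ Z^24, C_2 ≅ Z^16.

Boundary ∂_1: C_1 → C_0 sends each edge [p,q] (with p < q) to q − p. For instance
  ∂[2,8] = [8] − [2].
As a 8×24 matrix over Z this has rank 7, with invariant factors (1,1,1,1,1,1,1).

Boundary ∂_2: C_2 → C_1 acts by ∂[p,q,r] = [q,r] − [p,r] + [p,q]. For instance
  ∂[4,7,8] = [7,8] − [4,8] + [4,7],
  ∂[3,4,5] = [4,5] − [3,5] + [3,4].
The 24×16 boundary matrix has rank 15 and Smith normal form diag(1,1,1,1,1,1,1,1,1,1,1,1,1,1,1).

Now H_k = ker ∂_k / im ∂_{k+1}, so:

  H_0: rank C_0 − rank ∂_1 = 8 − 7 = 1, and the invariant factors of ∂_1 are all 1, so H_0 = Z.
  H_1: rank ker ∂_1 − rank ∂_2 = (24 − 7) − 15 = 2, and the invariant factors of ∂_2 are all 1, so H_1 = Z^2.
  H_2: rank ker ∂_2 − rank ∂_3 = (16 − 15) − 0 = 1, and there is no ∂_3, so H_2 = Z.

H_0 = Z,  H_1 = Z^2,  H_2 = Z.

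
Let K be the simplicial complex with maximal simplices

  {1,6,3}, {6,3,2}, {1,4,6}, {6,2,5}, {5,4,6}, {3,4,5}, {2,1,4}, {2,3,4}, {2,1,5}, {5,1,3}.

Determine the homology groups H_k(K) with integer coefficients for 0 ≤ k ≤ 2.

We work with the vertex ordering 1 < 2 < 3 < 4 < 5 < 6. The simplices of K, each written with vertices in increasing order, are:

  0-simplices (6): [1], [2], [3], [4], [5], [6]
  1-simplices (15): [1,2], [1,3], [1,4], [1,5], [1,6], [2,3], [2,4], [2,5], [2,6], [3,4], [3,5], [3,6], [4,5], [4,6], [5,6]
  2-simplices (10): [1,2,4], [1,2,5], [1,3,5], [1,3,6], [1,4,6], [2,3,4], [2,3,6], [2,5,6], [3,4,5], [4,5,6]

giving chain groups C_0 ≅ Z^6, C_1 ≅ Z^15, C_2 ≅ Z^10.

Boundary ∂_1: C_1 → C_0 sends each edge [p,q] (with p < q) to q − p. For instance
  ∂[1,3] = [3] − [1].
As a 6×15 matrix over Z this has rank 5, with invariant factors (1,1,1,1,1).

Boundary ∂_2: C_2 → C_1 sends each 2-simplex [p,q,r] to [q,r] − [p,r] + [p,q]. For instance
  ∂[1,4,6] = [4,6] − [1,6] + [1,4],
  ∂[2,5,6] = [5,6] − [2,6] + [2,5].
The resulting 15×10 matrix has rank 10, and its Smith normal form has invariant factors (1,1,1,1,1,1,1,1,1,2).

Computing H_k = (kernel of ∂_k) / (image of ∂_{k+1}):

  H_0: rank C_0 − rank ∂_1 = 6 − 5 = 1, and the invariant factors of ∂_1 are all 1, so H_0 = Z.
  H_1: rank ker ∂_1 − rank ∂_2 = (15 − 5) − 10 = 0, and ∂_2 has invariant factor 2 > 1, so H_1 = Z_2.
  H_2: rank ker ∂_2 − rank ∂_3 = (10 − 10) − 0 = 0, and there is no ∂_3, so H_2 = 0.

H_0 ≅ Z,  H_1 ≅ Z_2,  H_2 = 0.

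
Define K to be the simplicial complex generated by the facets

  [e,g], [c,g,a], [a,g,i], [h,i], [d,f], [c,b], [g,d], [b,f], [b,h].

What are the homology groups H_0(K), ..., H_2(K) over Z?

Order the vertices as a < b < c < d < e < f < g < h < i. Listing each simplex with vertices in this order, K has dimension 2 with simplices:

  0-simplices (9): a, b, c, d, e, f, g, h, i
  1-simplices (12): ac, ag, ai, bc, bf, bh, cg, df, dg, eg, gi, hi
  2-simplices (2): acg, agi

Hence C_0 ≅ Z^9, C_1 ≅ Z^12, C_2 ≅ Z^2.

The boundary map ∂_1: C_1 → C_0 is given by ∂[p,q] = [q] − [p].
As a 9×12 matrix over Z this has rank 8, with invariant factors (1,1,1,1,1,1,1,1).

The boundary map ∂_2: C_2 → C_1 sends each 2-simplex [p,q,r] to [q,r] − [p,r] + [p,q]. For instance
  ∂acg = cg − ag + ac,
  ∂agi = gi − ai + ag.
The 12×2 boundary matrix has rank 2 and Smith normal form diag(1,1).

From H_k ≅ ker(∂_k) / im(∂_{k+1}) we obtain:

  H_0: rank C_0 − rank ∂_1 = 9 − 8 = 1, and the invariant factors of ∂_1 are all 1, so H_0 ≅ Z.
  H_1: rank ker ∂_1 − rank ∂_2 = (12 − 8) − 2 = 2, and the invariant factors of ∂_2 are all 1, so H_1 ≅ Z^2.
  H_2: rank ker ∂_2 − rank ∂_3 = (2 − 2) − 0 = 0, and there is no ∂_3, so H_2 ≅ 0.

As a check, the Euler characteristic is 9 − 12 + 2 = -1, which agrees with 1 − 2 + 0 = -1.

H_0 ≅ Z,  H_1 ≅ Z^2,  H_2 = 0.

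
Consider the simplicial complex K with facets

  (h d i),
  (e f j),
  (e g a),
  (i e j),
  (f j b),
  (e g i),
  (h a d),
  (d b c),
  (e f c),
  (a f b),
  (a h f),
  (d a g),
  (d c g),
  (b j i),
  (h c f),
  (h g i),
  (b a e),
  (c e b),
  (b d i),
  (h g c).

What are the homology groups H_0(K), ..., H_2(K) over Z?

We work with the vertex ordering a < b < c < d < e < f < g < h < i < j. The simplices of K, each written with vertices in increasing order, are:

  0-simplices (10): a, b, c, d, e, f, g, h, i, j
  1-simplices (30): ab, ad, ae, af, ag, ah, bc, bd, be, bf, bi, bj, cd, ce, cf, cg, ch, dg, dh, di, ef, eg, ei, ej, fh, fj, gh, gi, hi, ij
  2-simplices (20): abe, abf, adg, adh, aeg, afh, bcd, bce, bdi, bfj, bij, cdg, cef, cfh, cgh, dhi, efj, egi, eij, ghi

giving chain groups C_0 ≅ Z^10, C_1 ≅ Z^30, C_2 ≅ Z^20.

Boundary ∂_1: C_1 → C_0 is given by ∂[p,q] = [q] − [p]. For instance
  ∂dh = h − d.
As a 10×30 matrix over Z this has rank 9, with invariant factors (1,1,1,1,1,1,1,1,1).

The boundary map ∂_2: C_2 → C_1 acts by ∂[p,q,r] = [q,r] − [p,r] + [p,q]. For instance
  ∂adh = dh − ah + ad,
  ∂efj = fj − ej + ef.
As a 30×20 matrix over Z this has rank 20, with invariant factors (1,1,1,1,1,1,1,1,1,1,1,1,1,1,1,1,1,1,1,2).

From H_k ≅ ker(∂_k) / im(∂_{k+1}) we obtain:

  H_0: rank C_0 − rank ∂_1 = 10 − 9 = 1, and the invariant factors of ∂_1 are all 1, so H_0 ≅ Z.
  H_1: rank ker ∂_1 − rank ∂_2 = (30 − 9) − 20 = 1, and ∂_2 has invariant factor 2 > 1, so H_1 ≅ Z ⊕ Z/2.
  H_2: rank ker ∂_2 − rank ∂_3 = (20 − 20) − 0 = 0, and there is no ∂_3, so H_2 ≅ 0.

(K is a triangulation of the Klein bottle.)

H_0 = Z,  H_1 = Z ⊕ Z/2,  H_2 = 0.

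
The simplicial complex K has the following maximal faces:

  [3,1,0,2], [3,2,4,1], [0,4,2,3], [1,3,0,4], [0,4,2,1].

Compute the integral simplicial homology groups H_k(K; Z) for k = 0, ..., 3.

K has 5 vertices, 10 edges, 10 triangles, 5 3-simplices.
rank ∂_0 = 0, rank ∂_1 = 4 ⇒ b_0 = 5 − 0 − 4 = 1; all invariant factors of ∂_1 are 1 so no torsion. So H_0 ≅ Z.
rank ∂_1 = 4, rank ∂_2 = 6 ⇒ b_1 = 10 − 4 − 6 = 0; all invariant factors of ∂_2 are 1 so no torsion. So H_1 ≅ 0.
rank ∂_2 = 6, rank ∂_3 = 4 ⇒ b_2 = 10 − 6 − 4 = 0; all invariant factors of ∂_3 are 1 so no torsion. So H_2 ≅ 0.
rank ∂_3 = 4, rank ∂_4 = 0 ⇒ b_3 = 5 − 4 − 0 = 1. So H_3 ≅ Z.

H_0 = Z,  H_1 = 0,  H_2 = 0,  H_3 = Z.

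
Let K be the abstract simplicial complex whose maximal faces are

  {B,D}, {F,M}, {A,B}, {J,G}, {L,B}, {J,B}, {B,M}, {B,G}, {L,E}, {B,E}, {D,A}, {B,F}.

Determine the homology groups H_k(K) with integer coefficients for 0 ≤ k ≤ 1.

We work with the vertex ordering A < B < D < E < F < G < J < L < M. The simplices of K, each written with vertices in increasing order, are:

  0-simplices (9): A, B, D, E, F, G, J, L, M
  1-simplices (12): AB, AD, BD, BE, BF, BG, BJ, BL, BM, EL, FM, GJ

so the chain groups are C_0 ≅ Z^9, C_1 ≅ Z^12.

The boundary map ∂_1: C_1 → C_0 maps an edge to its endpoints' difference, ∂[p,q] = q − p.
The resulting 9×12 matrix has rank 8, and its Smith normal form has invariant factors (1,1,1,1,1,1,1,1).

Reading off H_k = ker ∂_k / im ∂_{k+1}:

  H_0: rank C_0 − rank ∂_1 = 9 − 8 = 1, and the invariant factors of ∂_1 are all 1, so H_0 ≅ Z.
  H_1: rank ker ∂_1 − rank ∂_2 = (12 − 8) − 0 = 4, and there is no ∂_2, so H_1 ≅ Z^4.

H_0 = Z,  H_1 = Z^4.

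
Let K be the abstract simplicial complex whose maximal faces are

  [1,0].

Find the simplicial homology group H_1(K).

H_1 ≅ 0.

K has 2 vertices, 1 edge.
rank ∂_1 = 1, rank ∂_2 = 0 ⇒ b_1 = 1 − 1 − 0 = 0. So H_1 ≅ 0.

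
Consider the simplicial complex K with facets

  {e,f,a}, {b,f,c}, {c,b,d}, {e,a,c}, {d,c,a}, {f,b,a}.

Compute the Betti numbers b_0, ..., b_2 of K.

b_0 = 1, b_1 = 1, b_2 = 0.

Order the vertices as a < b < c < d < e < f. Listing each simplex with vertices in this order, K has dimension 2 with simplices:

  0-simplices (6): a, b, c, d, e, f
  1-simplices (12): ab, ac, ad, ae, af, bc, bd, bf, cd, ce, cf, ef
  2-simplices (6): abf, acd, ace, aef, bcd, bcf

Hence C_0 ≅ Z^6, C_1 ≅ Z^12, C_2 ≅ Z^6.

Boundary ∂_1: C_1 → C_0 sends each edge [p,q] (with p < q) to q − p.
The 6×12 boundary matrix has rank 5 and Smith normal form diag(1,1,1,1,1).

Boundary ∂_2: C_2 → C_1 maps a triangle to the signed sum of its edges. For instance
  ∂bcd = cd − bd + bc,
  ∂bcf = cf − bf + bc.
The 12×6 boundary matrix has rank 6 and Smith normal form diag(1,1,1,1,1,1).

Now H_k = ker ∂_k / im ∂_{k+1}, so:

  H_0: rank C_0 − rank ∂_1 = 6 − 5 = 1, and the invariant factors of ∂_1 are all 1, so H_0 ≅ Z.
  H_1: rank ker ∂_1 − rank ∂_2 = (12 − 5) − 6 = 1, and the invariant factors of ∂_2 are all 1, so H_1 ≅ Z.
  H_2: rank ker ∂_2 − rank ∂_3 = (6 − 6) − 0 = 0, and there is no ∂_3, so H_2 ≅ 0.

Hence the Betti numbers are b_0 = 1, b_1 = 1, b_2 = 0.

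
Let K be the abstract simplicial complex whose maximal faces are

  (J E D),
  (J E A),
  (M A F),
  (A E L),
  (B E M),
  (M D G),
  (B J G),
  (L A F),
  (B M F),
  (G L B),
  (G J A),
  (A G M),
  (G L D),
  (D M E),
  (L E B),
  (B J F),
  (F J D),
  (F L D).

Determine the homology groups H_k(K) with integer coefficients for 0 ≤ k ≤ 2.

K has 9 vertices, 27 edges, 18 triangles.
rank ∂_0 = 0, rank ∂_1 = 8 ⇒ b_0 = 9 − 0 − 8 = 1; all invariant factors of ∂_1 are 1 so no torsion. So H_0 ≅ Z.
rank ∂_1 = 8, rank ∂_2 = 17 ⇒ b_1 = 27 − 8 − 17 = 2; all invariant factors of ∂_2 are 1 so no torsion. So H_1 ≅ Z^2.
rank ∂_2 = 17, rank ∂_3 = 0 ⇒ b_2 = 18 − 17 − 0 = 1. So H_2 ≅ Z.

H_0 = Z,  H_1 = Z^2,  H_2 = Z.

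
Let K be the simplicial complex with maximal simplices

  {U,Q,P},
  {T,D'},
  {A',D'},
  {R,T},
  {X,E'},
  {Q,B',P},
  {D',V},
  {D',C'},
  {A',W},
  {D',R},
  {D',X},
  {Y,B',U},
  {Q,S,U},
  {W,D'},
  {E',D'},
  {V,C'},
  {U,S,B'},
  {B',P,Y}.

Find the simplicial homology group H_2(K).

Order the vertices as P < Q < R < S < T < U < V < W < X < Y < A' < B' < C' < D' < E'. Listing each simplex with vertices in this order, K has dimension 2 with simplices:

  0-simplices (15): [P], [Q], [R], [S], [T], [U], [V], [W], [X], [Y], [A'], [B'], [C'], [D'], [E']
  1-simplices (24): (24 of them)
  2-simplices (6): [P,Q,U], [P,Q,B'], [P,Y,B'], [Q,S,U], [S,U,B'], [U,Y,B']

so the chain groups are C_0 ≅ Z^15, C_1 ≅ Z^24, C_2 ≅ Z^6.

∂_1: C_1 → C_0 maps an edge to its endpoints' difference, ∂[p,q] = q − p. For instance
  ∂[X,D'] = [D'] − [X].
This gives a 15×24 integer matrix of rank 13; reducing to Smith normal form yields diagonal entries (1,1,1,1,1,1,1,1,1,1,1,1,1).

∂_2: C_2 → C_1 acts by ∂[p,q,r] = [q,r] − [p,r] + [p,q]. For instance
  ∂[P,Q,B'] = [Q,B'] − [P,B'] + [P,Q],
  ∂[Q,S,U] = [S,U] − [Q,U] + [Q,S].
This gives a 24×6 integer matrix of rank 6; reducing to Smith normal form yields diagonal entries (1,1,1,1,1,1).

From H_k ≅ ker(∂_k) / im(∂_{k+1}) we obtain:

  H_2: rank ker ∂_2 − rank ∂_3 = (6 − 6) − 0 = 0, and there is no ∂_3, so H_2 ≅ 0.

(K is a triangulation of the disjoint union of a wedge of 4 circles and the cylinder S^1 x I.)

H_2 = 0.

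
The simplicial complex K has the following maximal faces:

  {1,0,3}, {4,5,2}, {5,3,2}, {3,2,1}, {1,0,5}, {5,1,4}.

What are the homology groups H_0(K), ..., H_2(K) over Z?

H_0 ≅ Z,  H_1 ≅ Z,  H_2 = 0.

Order the vertices as 0 < 1 < 2 < 3 < 4 < 5. Listing each simplex with vertices in this order, K has dimension 2 with simplices:

  0-simplices (6): [0], [1], [2], [3], [4], [5]
  1-simplices (12): [0,1], [0,3], [0,5], [1,2], [1,3], [1,4], [1,5], [2,3], [2,4], [2,5], [3,5], [4,5]
  2-simplices (6): [0,1,3], [0,1,5], [1,2,3], [1,4,5], [2,3,5], [2,4,5]

Hence C_0 ≅ Z^6, C_1 ≅ Z^12, C_2 ≅ Z^6.

The boundary map ∂_1: C_1 → C_0 is given by ∂[p,q] = [q] − [p].
As a 6×12 matrix over Z this has rank 5, with invariant factors (1,1,1,1,1).

The boundary map ∂_2: C_2 → C_1 maps a triangle to the signed sum of its edges. For instance
  ∂[1,4,5] = [4,5] − [1,5] + [1,4],
  ∂[0,1,3] = [1,3] − [0,3] + [0,1].
The 12×6 boundary matrix has rank 6 and Smith normal form diag(1,1,1,1,1,1).

From H_k ≅ ker(∂_k) / im(∂_{k+1}) we obtain:

  H_0: rank C_0 − rank ∂_1 = 6 − 5 = 1, and the invariant factors of ∂_1 are all 1, so H_0 = Z.
  H_1: rank ker ∂_1 − rank ∂_2 = (12 − 5) − 6 = 1, and the invariant factors of ∂_2 are all 1, so H_1 = Z.
  H_2: rank ker ∂_2 − rank ∂_3 = (6 − 6) − 0 = 0, and there is no ∂_3, so H_2 = 0.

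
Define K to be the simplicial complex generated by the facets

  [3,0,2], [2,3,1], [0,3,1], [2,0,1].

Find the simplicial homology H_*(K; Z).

Take the total order 0 < 1 < 2 < 3 on the vertex set. Then K (dimension 2) consists of the simplices:

  0-simplices (4): [0], [1], [2], [3]
  1-simplices (6): [0,1], [0,2], [0,3], [1,2], [1,3], [2,3]
  2-simplices (4): [0,1,2], [0,1,3], [0,2,3], [1,2,3]

Hence C_0 ≅ Z^4, C_1 ≅ Z^6, C_2 ≅ Z^4.

The boundary map ∂_1: C_1 → C_0 sends each edge [p,q] (with p < q) to q − p.
The resulting 4×6 matrix has rank 3, and its Smith normal form has invariant factors (1,1,1).

Boundary ∂_2: C_2 → C_1 maps a triangle to the signed sum of its edges. For instance
  ∂[1,2,3] = [2,3] − [1,3] + [1,2],
  ∂[0,2,3] = [2,3] − [0,3] + [0,2].
The 6×4 boundary matrix has rank 3 and Smith normal form diag(1,1,1).

Now H_k = ker ∂_k / im ∂_{k+1}, so:

  H_0: rank C_0 − rank ∂_1 = 4 − 3 = 1, and the invariant factors of ∂_1 are all 1, so H_0 ≅ Z.
  H_1: rank ker ∂_1 − rank ∂_2 = (6 − 3) − 3 = 0, and the invariant factors of ∂_2 are all 1, so H_1 ≅ 0.
  H_2: rank ker ∂_2 − rank ∂_3 = (4 − 3) − 0 = 1, and there is no ∂_3, so H_2 ≅ Z.

As a check, the Euler characteristic is 4 − 6 + 4 = 2, which agrees with 1 − 0 + 1 = 2.

H_0 = Z,  H_1 = 0,  H_2 = Z.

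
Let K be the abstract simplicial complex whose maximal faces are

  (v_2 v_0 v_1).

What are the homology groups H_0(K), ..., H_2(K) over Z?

Order the vertices as v_0 < v_1 < v_2. Listing each simplex with vertices in this order, K has dimension 2 with simplices:

  0-simplices (3): [v_0], [v_1], [v_2]
  1-simplices (3): [v_0,v_1], [v_0,v_2], [v_1,v_2]
  2-simplices (1): [v_0,v_1,v_2]

giving chain groups C_0 ≅ Z^3, C_1 ≅ Z^3, C_2 ≅ Z^1.

The boundary map ∂_1: C_1 → C_0 maps an edge to its endpoints' difference, ∂[p,q] = q − p.
The resulting 3×3 matrix has rank 2, and its Smith normal form has invariant factors (1,1).

Boundary ∂_2: C_2 → C_1 maps a triangle to the signed sum of its edges. For instance
  ∂[v_0,v_1,v_2] = [v_1,v_2] − [v_0,v_2] + [v_0,v_1].
This gives a 3×1 integer matrix of rank 1; reducing to Smith normal form yields diagonal entries (1).

Computing H_k = (kernel of ∂_k) / (image of ∂_{k+1}):

  H_0: rank C_0 − rank ∂_1 = 3 − 2 = 1, and the invariant factors of ∂_1 are all 1, so H_0 ≅ Z.
  H_1: rank ker ∂_1 − rank ∂_2 = (3 − 2) − 1 = 0, and the invariant factors of ∂_2 are all 1, so H_1 ≅ 0.
  H_2: rank ker ∂_2 − rank ∂_3 = (1 − 1) − 0 = 0, and there is no ∂_3, so H_2 ≅ 0.

As a check, the Euler characteristic is 3 − 3 + 1 = 1, which agrees with 1 − 0 + 0 = 1.
(K is a triangulation of the 2-simplex.)

H_0 = Z,  H_1 = 0,  H_2 = 0.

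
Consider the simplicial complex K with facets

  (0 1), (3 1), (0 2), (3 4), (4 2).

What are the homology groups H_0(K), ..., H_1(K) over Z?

Order the vertices as 0 < 1 < 2 < 3 < 4. Listing each simplex with vertices in this order, K has dimension 1 with simplices:

  0-simplices (5): [0], [1], [2], [3], [4]
  1-simplices (5): [0,1], [0,2], [1,3], [2,4], [3,4]

Hence C_0 ≅ Z^5, C_1 ≅ Z^5.

The boundary map ∂_1: C_1 → C_0 maps an edge to its endpoints' difference, ∂[p,q] = q − p.
The 5×5 boundary matrix has rank 4 and Smith normal form diag(1,1,1,1).

Now H_k = ker ∂_k / im ∂_{k+1}, so:

  H_0: rank C_0 − rank ∂_1 = 5 − 4 = 1, and the invariant factors of ∂_1 are all 1, so H_0 = Z.
  H_1: rank ker ∂_1 − rank ∂_2 = (5 − 4) − 0 = 1, and there is no ∂_2, so H_1 = Z.

H_0 ≅ Z,  H_1 ≅ Z.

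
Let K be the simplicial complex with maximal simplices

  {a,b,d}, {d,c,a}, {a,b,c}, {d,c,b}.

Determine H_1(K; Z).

We work with the vertex ordering a < b < c < d. The simplices of K, each written with vertices in increasing order, are:

  0-simplices (4): a, b, c, d
  1-simplices (6): ab, ac, ad, bc, bd, cd
  2-simplices (4): abc, abd, acd, bcd

giving chain groups C_0 ≅ Z^4, C_1 ≅ Z^6, C_2 ≅ Z^4.

The boundary map ∂_1: C_1 → C_0 is given by ∂[p,q] = [q] − [p]. For instance
  ∂bd = d − b.
The resulting 4×6 matrix has rank 3, and its Smith normal form has invariant factors (1,1,1).

Boundary ∂_2: C_2 → C_1 sends each 2-simplex [p,q,r] to [q,r] − [p,r] + [p,q]. For instance
  ∂abc = bc − ac + ab,
  ∂abd = bd − ad + ab.
As a 6×4 matrix over Z this has rank 3, with invariant factors (1,1,1).

Now H_k = ker ∂_k / im ∂_{k+1}, so:

  H_1: rank ker ∂_1 − rank ∂_2 = (6 − 3) − 3 = 0, and the invariant factors of ∂_2 are all 1, so H_1 = 0.

(K is a triangulation of the 2-sphere S^2.)

H_1 = 0.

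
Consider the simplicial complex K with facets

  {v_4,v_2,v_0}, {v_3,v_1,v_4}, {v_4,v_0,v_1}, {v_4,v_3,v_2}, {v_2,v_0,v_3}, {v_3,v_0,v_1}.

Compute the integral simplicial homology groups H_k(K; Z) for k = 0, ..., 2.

Fix the vertex order v_0 < v_1 < v_2 < v_3 < v_4 and write every simplex with vertices in increasing order. Then dim K = 2 and the simplices of K are:

  0-simplices (5): [v_0], [v_1], [v_2], [v_3], [v_4]
  1-simplices (9): [v_0,v_1], [v_0,v_2], [v_0,v_3], [v_0,v_4], [v_1,v_3], [v_1,v_4], [v_2,v_3], [v_2,v_4], [v_3,v_4]
  2-simplices (6): [v_0,v_1,v_3], [v_0,v_1,v_4], [v_0,v_2,v_3], [v_0,v_2,v_4], [v_1,v_3,v_4], [v_2,v_3,v_4]

giving chain groups C_0 ≅ Z^5, C_1 ≅ Z^9, C_2 ≅ Z^6.

The boundary map ∂_1: C_1 → C_0 maps an edge to its endpoints' difference, ∂[p,q] = q − p. For instance
  ∂[v_0,v_3] = [v_3] − [v_0].
The resulting 5×9 matrix has rank 4, and its Smith normal form has invariant factors (1,1,1,1).

Boundary ∂_2: C_2 → C_1 acts by ∂[p,q,r] = [q,r] − [p,r] + [p,q]. For instance
  ∂[v_2,v_3,v_4] = [v_3,v_4] − [v_2,v_4] + [v_2,v_3],
  ∂[v_0,v_1,v_3] = [v_1,v_3] − [v_0,v_3] + [v_0,v_1].
The 9×6 boundary matrix has rank 5 and Smith normal form diag(1,1,1,1,1).

From H_k ≅ ker(∂_k) / im(∂_{k+1}) we obtain:

  H_0: rank C_0 − rank ∂_1 = 5 − 4 = 1, and the invariant factors of ∂_1 are all 1, so H_0 = Z.
  H_1: rank ker ∂_1 − rank ∂_2 = (9 − 4) − 5 = 0, and the invariant factors of ∂_2 are all 1, so H_1 = 0.
  H_2: rank ker ∂_2 − rank ∂_3 = (6 − 5) − 0 = 1, and there is no ∂_3, so H_2 = Z.

H_0 = Z,  H_1 = 0,  H_2 = Z.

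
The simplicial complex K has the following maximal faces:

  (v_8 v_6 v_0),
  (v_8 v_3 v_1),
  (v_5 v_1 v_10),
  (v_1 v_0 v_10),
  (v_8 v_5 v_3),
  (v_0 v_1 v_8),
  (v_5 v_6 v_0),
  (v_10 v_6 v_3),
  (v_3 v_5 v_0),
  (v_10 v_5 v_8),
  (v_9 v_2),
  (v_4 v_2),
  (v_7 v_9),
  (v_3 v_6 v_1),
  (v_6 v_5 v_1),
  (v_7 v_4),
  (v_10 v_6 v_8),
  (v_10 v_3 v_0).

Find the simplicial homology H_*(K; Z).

H_0 ≅ Z^2,  H_1 ≅ Z^3,  H_2 ≅ Z.

Fix the vertex order v_0 < v_1 < v_2 < v_3 < v_4 < v_5 < v_6 < v_7 < v_8 < v_9 < v_10 and write every simplex with vertices in increasing order. Then dim K = 2 and the simplices of K are:

  0-simplices (11): [v_0], [v_1], [v_2], [v_3], [v_4], [v_5], [v_6], [v_7], [v_8], [v_9], [v_10]
  1-simplices (25): (25 of them)
  2-simplices (14): (14 of them)

Hence C_0 ≅ Z^11, C_1 ≅ Z^25, C_2 ≅ Z^14.

The boundary map ∂_1: C_1 → C_0 sends each edge [p,q] (with p < q) to q − p.
As a 11×25 matrix over Z this has rank 9, with invariant factors (1,1,1,1,1,1,1,1,1).

The boundary map ∂_2: C_2 → C_1 sends each 2-simplex [p,q,r] to [q,r] − [p,r] + [p,q]. For instance
  ∂[v_0,v_3,v_10] = [v_3,v_10] − [v_0,v_10] + [v_0,v_3],
  ∂[v_0,v_5,v_6] = [v_5,v_6] − [v_0,v_6] + [v_0,v_5].
The resulting 25×14 matrix has rank 13, and its Smith normal form has invariant factors (1,1,1,1,1,1,1,1,1,1,1,1,1).

Computing H_k = (kernel of ∂_k) / (image of ∂_{k+1}):

  H_0: rank C_0 − rank ∂_1 = 11 − 9 = 2, and the invariant factors of ∂_1 are all 1, so H_0 ≅ Z^2.
  H_1: rank ker ∂_1 − rank ∂_2 = (25 − 9) − 13 = 3, and the invariant factors of ∂_2 are all 1, so H_1 ≅ Z^3.
  H_2: rank ker ∂_2 − rank ∂_3 = (14 − 13) − 0 = 1, and there is no ∂_3, so H_2 ≅ Z.

As a check, the Euler characteristic is 11 − 25 + 14 = 0, which agrees with 2 − 3 + 1 = 0.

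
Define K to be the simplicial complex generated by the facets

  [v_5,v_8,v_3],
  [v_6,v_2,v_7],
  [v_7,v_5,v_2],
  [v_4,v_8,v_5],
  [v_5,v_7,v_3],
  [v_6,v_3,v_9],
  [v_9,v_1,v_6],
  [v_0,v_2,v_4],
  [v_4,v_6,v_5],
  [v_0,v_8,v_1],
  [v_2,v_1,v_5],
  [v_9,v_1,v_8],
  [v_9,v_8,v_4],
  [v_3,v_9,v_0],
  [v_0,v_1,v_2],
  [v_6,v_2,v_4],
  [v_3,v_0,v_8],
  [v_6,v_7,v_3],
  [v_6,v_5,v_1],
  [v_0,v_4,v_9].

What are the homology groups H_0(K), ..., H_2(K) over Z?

Take the total order v_0 < v_1 < v_2 < v_3 < v_4 < v_5 < v_6 < v_7 < v_8 < v_9 on the vertex set. Then K (dimension 2) consists of the simplices:

  0-simplices (10): [v_0], [v_1], [v_2], [v_3], [v_4], [v_5], [v_6], [v_7], [v_8], [v_9]
  1-simplices (30): (30 of them)
  2-simplices (20): (20 of them)

so the chain groups are C_0 ≅ Z^10, C_1 ≅ Z^30, C_2 ≅ Z^20.

∂_1: C_1 → C_0 maps an edge to its endpoints' difference, ∂[p,q] = q − p. For instance
  ∂[v_0,v_2] = [v_2] − [v_0].
The resulting 10×30 matrix has rank 9, and its Smith normal form has invariant factors (1,1,1,1,1,1,1,1,1).

∂_2: C_2 → C_1 maps a triangle to the signed sum of its edges. For instance
  ∂[v_0,v_3,v_9] = [v_3,v_9] − [v_0,v_9] + [v_0,v_3],
  ∂[v_3,v_5,v_7] = [v_5,v_7] − [v_3,v_7] + [v_3,v_5].
The 30×20 boundary matrix has rank 20 and Smith normal form diag(1,1,1,1,1,1,1,1,1,1,1,1,1,1,1,1,1,1,1,2).

From H_k ≅ ker(∂_k) / im(∂_{k+1}) we obtain:

  H_0: rank C_0 − rank ∂_1 = 10 − 9 = 1, and the invariant factors of ∂_1 are all 1, so H_0 ≅ Z.
  H_1: rank ker ∂_1 − rank ∂_2 = (30 − 9) − 20 = 1, and ∂_2 has invariant factor 2 > 1, so H_1 ≅ Z ⊕ Z_2.
  H_2: rank ker ∂_2 − rank ∂_3 = (20 − 20) − 0 = 0, and there is no ∂_3, so H_2 ≅ 0.

As a check, the Euler characteristic is 10 − 30 + 20 = 0, which agrees with 1 − 1 + 0 = 0.
(K is a triangulation of the Klein bottle.)

H_0 = Z,  H_1 = Z ⊕ Z_2,  H_2 = 0.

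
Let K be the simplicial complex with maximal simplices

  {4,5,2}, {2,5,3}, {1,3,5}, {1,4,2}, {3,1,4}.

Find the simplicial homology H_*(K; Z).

Take the total order 1 < 2 < 3 < 4 < 5 on the vertex set. Then K (dimension 2) consists of the simplices:

  0-simplices (5): [1], [2], [3], [4], [5]
  1-simplices (10): [1,2], [1,3], [1,4], [1,5], [2,3], [2,4], [2,5], [3,4], [3,5], [4,5]
  2-simplices (5): [1,2,4], [1,3,4], [1,3,5], [2,3,5], [2,4,5]

Hence C_0 ≅ Z^5, C_1 ≅ Z^10, C_2 ≅ Z^5.

∂_1: C_1 → C_0 sends each edge [p,q] (with p < q) to q − p. For instance
  ∂[4,5] = [5] − [4].
The 5×10 boundary matrix has rank 4 and Smith normal form diag(1,1,1,1).

Boundary ∂_2: C_2 → C_1 sends each 2-simplex [p,q,r] to [q,r] − [p,r] + [p,q]. For instance
  ∂[1,3,5] = [3,5] − [1,5] + [1,3],
  ∂[2,3,5] = [3,5] − [2,5] + [2,3].
This gives a 10×5 integer matrix of rank 5; reducing to Smith normal form yields diagonal entries (1,1,1,1,1).

Now H_k = ker ∂_k / im ∂_{k+1}, so:

  H_0: rank C_0 − rank ∂_1 = 5 − 4 = 1, and the invariant factors of ∂_1 are all 1, so H_0 = Z.
  H_1: rank ker ∂_1 − rank ∂_2 = (10 − 4) − 5 = 1, and the invariant factors of ∂_2 are all 1, so H_1 = Z.
  H_2: rank ker ∂_2 − rank ∂_3 = (5 − 5) − 0 = 0, and there is no ∂_3, so H_2 = 0.

H_0 ≅ Z,  H_1 ≅ Z,  H_2 = 0.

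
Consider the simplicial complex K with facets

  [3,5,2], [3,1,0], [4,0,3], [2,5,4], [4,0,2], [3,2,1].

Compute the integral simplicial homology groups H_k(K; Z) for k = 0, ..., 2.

H_0 = Z,  H_1 = Z,  H_2 = 0.

Order the vertices as 0 < 1 < 2 < 3 < 4 < 5. Listing each simplex with vertices in this order, K has dimension 2 with simplices:

  0-simplices (6): [0], [1], [2], [3], [4], [5]
  1-simplices (12): [0,1], [0,2], [0,3], [0,4], [1,2], [1,3], [2,3], [2,4], [2,5], [3,4], [3,5], [4,5]
  2-simplices (6): [0,1,3], [0,2,4], [0,3,4], [1,2,3], [2,3,5], [2,4,5]

so the chain groups are C_0 ≅ Z^6, C_1 ≅ Z^12, C_2 ≅ Z^6.

∂_1: C_1 → C_0 sends each edge [p,q] (with p < q) to q − p.
This gives a 6×12 integer matrix of rank 5; reducing to Smith normal form yields diagonal entries (1,1,1,1,1).

Boundary ∂_2: C_2 → C_1 acts by ∂[p,q,r] = [q,r] − [p,r] + [p,q]. For instance
  ∂[0,2,4] = [2,4] − [0,4] + [0,2],
  ∂[0,3,4] = [3,4] − [0,4] + [0,3].
The 12×6 boundary matrix has rank 6 and Smith normal form diag(1,1,1,1,1,1).

Reading off H_k = ker ∂_k / im ∂_{k+1}:

  H_0: rank C_0 − rank ∂_1 = 6 − 5 = 1, and the invariant factors of ∂_1 are all 1, so H_0 ≅ Z.
  H_1: rank ker ∂_1 − rank ∂_2 = (12 − 5) − 6 = 1, and the invariant factors of ∂_2 are all 1, so H_1 ≅ Z.
  H_2: rank ker ∂_2 − rank ∂_3 = (6 − 6) − 0 = 0, and there is no ∂_3, so H_2 ≅ 0.

As a check, the Euler characteristic is 6 − 12 + 6 = 0, which agrees with 1 − 1 + 0 = 0.
(K is a triangulation of the cylinder S^1 x I.)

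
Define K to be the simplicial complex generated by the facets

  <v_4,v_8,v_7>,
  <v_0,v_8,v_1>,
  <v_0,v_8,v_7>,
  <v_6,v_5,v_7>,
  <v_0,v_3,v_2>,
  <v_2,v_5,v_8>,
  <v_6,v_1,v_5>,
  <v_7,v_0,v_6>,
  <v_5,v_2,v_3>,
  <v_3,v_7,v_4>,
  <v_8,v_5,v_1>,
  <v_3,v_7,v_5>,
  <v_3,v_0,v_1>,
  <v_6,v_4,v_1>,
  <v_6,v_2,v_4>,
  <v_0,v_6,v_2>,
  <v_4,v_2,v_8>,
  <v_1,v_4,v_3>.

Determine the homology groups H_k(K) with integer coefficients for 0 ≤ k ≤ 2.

H_0 ≅ Z,  H_1 ≅ Z^2,  H_2 ≅ Z.

Order the vertices as v_0 < v_1 < v_2 < v_3 < v_4 < v_5 < v_6 < v_7 < v_8. Listing each simplex with vertices in this order, K has dimension 2 with simplices:

  0-simplices (9): [v_0], [v_1], [v_2], [v_3], [v_4], [v_5], [v_6], [v_7], [v_8]
  1-simplices (27): (27 of them)
  2-simplices (18): (18 of them)

giving chain groups C_0 ≅ Z^9, C_1 ≅ Z^27, C_2 ≅ Z^18.

Boundary ∂_1: C_1 → C_0 maps an edge to its endpoints' difference, ∂[p,q] = q − p. For instance
  ∂[v_3,v_4] = [v_4] − [v_3].
The resulting 9×27 matrix has rank 8, and its Smith normal form has invariant factors (1,1,1,1,1,1,1,1).

Boundary ∂_2: C_2 → C_1 sends each 2-simplex [p,q,r] to [q,r] − [p,r] + [p,q]. For instance
  ∂[v_0,v_1,v_8] = [v_1,v_8] − [v_0,v_8] + [v_0,v_1],
  ∂[v_0,v_7,v_8] = [v_7,v_8] − [v_0,v_8] + [v_0,v_7].
The resulting 27×18 matrix has rank 17, and its Smith normal form has invariant factors (1,1,1,1,1,1,1,1,1,1,1,1,1,1,1,1,1).

Now H_k = ker ∂_k / im ∂_{k+1}, so:

  H_0: rank C_0 − rank ∂_1 = 9 − 8 = 1, and the invariant factors of ∂_1 are all 1, so H_0 ≅ Z.
  H_1: rank ker ∂_1 − rank ∂_2 = (27 − 8) − 17 = 2, and the invariant factors of ∂_2 are all 1, so H_1 ≅ Z^2.
  H_2: rank ker ∂_2 − rank ∂_3 = (18 − 17) − 0 = 1, and there is no ∂_3, so H_2 ≅ Z.

(K is a triangulation of the torus T^2.)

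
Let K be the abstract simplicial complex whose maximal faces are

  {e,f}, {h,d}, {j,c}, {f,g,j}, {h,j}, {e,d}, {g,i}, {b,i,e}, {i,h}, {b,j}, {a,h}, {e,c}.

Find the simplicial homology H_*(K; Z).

H_0 ≅ Z,  H_1 ≅ Z^5,  H_2 = 0.

K has 10 vertices, 16 edges, 2 triangles.
rank ∂_0 = 0, rank ∂_1 = 9 ⇒ b_0 = 10 − 0 − 9 = 1; all invariant factors of ∂_1 are 1 so no torsion. So H_0 ≅ Z.
rank ∂_1 = 9, rank ∂_2 = 2 ⇒ b_1 = 16 − 9 − 2 = 5; all invariant factors of ∂_2 are 1 so no torsion. So H_1 ≅ Z^5.
rank ∂_2 = 2, rank ∂_3 = 0 ⇒ b_2 = 2 − 2 − 0 = 0. So H_2 ≅ 0.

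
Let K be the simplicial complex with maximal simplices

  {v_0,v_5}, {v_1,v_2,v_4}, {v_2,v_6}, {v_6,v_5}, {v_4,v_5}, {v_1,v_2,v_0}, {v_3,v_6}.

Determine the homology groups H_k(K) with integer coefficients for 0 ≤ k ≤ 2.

Fix the vertex order v_0 < v_1 < v_2 < v_3 < v_4 < v_5 < v_6 and write every simplex with vertices in increasing order. Then dim K = 2 and the simplices of K are:

  0-simplices (7): [v_0], [v_1], [v_2], [v_3], [v_4], [v_5], [v_6]
  1-simplices (10): [v_0,v_1], [v_0,v_2], [v_0,v_5], [v_1,v_2], [v_1,v_4], [v_2,v_4], [v_2,v_6], [v_3,v_6], [v_4,v_5], [v_5,v_6]
  2-simplices (2): [v_0,v_1,v_2], [v_1,v_2,v_4]

so the chain groups are C_0 ≅ Z^7, C_1 ≅ Z^10, C_2 ≅ Z^2.

Boundary ∂_1: C_1 → C_0 is given by ∂[p,q] = [q] − [p]. For instance
  ∂[v_0,v_1] = [v_1] − [v_0].
The resulting 7×10 matrix has rank 6, and its Smith normal form has invariant factors (1,1,1,1,1,1).

Boundary ∂_2: C_2 → C_1 acts by ∂[p,q,r] = [q,r] − [p,r] + [p,q]. For instance
  ∂[v_0,v_1,v_2] = [v_1,v_2] − [v_0,v_2] + [v_0,v_1],
  ∂[v_1,v_2,v_4] = [v_2,v_4] − [v_1,v_4] + [v_1,v_2].
The 10×2 boundary matrix has rank 2 and Smith normal form diag(1,1).

Now H_k = ker ∂_k / im ∂_{k+1}, so:

  H_0: rank C_0 − rank ∂_1 = 7 − 6 = 1, and the invariant factors of ∂_1 are all 1, so H_0 ≅ Z.
  H_1: rank ker ∂_1 − rank ∂_2 = (10 − 6) − 2 = 2, and the invariant factors of ∂_2 are all 1, so H_1 ≅ Z^2.
  H_2: rank ker ∂_2 − rank ∂_3 = (2 − 2) − 0 = 0, and there is no ∂_3, so H_2 ≅ 0.

As a check, the Euler characteristic is 7 − 10 + 2 = -1, which agrees with 1 − 2 + 0 = -1.

H_0 = Z,  H_1 = Z^2,  H_2 = 0.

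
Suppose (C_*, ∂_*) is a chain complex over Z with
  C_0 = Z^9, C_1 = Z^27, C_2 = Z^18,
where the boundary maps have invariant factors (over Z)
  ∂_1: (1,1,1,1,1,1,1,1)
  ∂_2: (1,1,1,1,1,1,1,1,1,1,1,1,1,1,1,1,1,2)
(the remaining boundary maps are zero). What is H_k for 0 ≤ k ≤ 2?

H_0 ≅ Z,  H_1 ≅ Z × Z/2,  H_2 = 0.

H_0: b_0 = 9 − 0 − 8 = 1; torsion from ∂_1 factors > 1: none. So H_0 ≅ Z.
H_1: b_1 = 27 − 8 − 18 = 1; torsion from ∂_2 factors > 1: [2]. So H_1 ≅ Z × Z/2.
H_2: b_2 = 18 − 18 − 0 = 0; torsion from ∂_3 factors > 1: none. So H_2 ≅ 0.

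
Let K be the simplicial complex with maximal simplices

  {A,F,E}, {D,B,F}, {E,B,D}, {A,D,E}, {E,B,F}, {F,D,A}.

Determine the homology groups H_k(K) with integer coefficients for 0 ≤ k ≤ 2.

Fix the vertex order A < B < D < E < F and write every simplex with vertices in increasing order. Then dim K = 2 and the simplices of K are:

  0-simplices (5): A, B, D, E, F
  1-simplices (9): AD, AE, AF, BD, BE, BF, DE, DF, EF
  2-simplices (6): ADE, ADF, AEF, BDE, BDF, BEF

giving chain groups C_0 ≅ Z^5, C_1 ≅ Z^9, C_2 ≅ Z^6.

Boundary ∂_1: C_1 → C_0 is given by ∂[p,q] = [q] − [p].
This gives a 5×9 integer matrix of rank 4; reducing to Smith normal form yields diagonal entries (1,1,1,1).

∂_2: C_2 → C_1 sends each 2-simplex [p,q,r] to [q,r] − [p,r] + [p,q]. For instance
  ∂BDE = DE − BE + BD,
  ∂BDF = DF − BF + BD.
As a 9×6 matrix over Z this has rank 5, with invariant factors (1,1,1,1,1).

Computing H_k = (kernel of ∂_k) / (image of ∂_{k+1}):

  H_0: rank C_0 − rank ∂_1 = 5 − 4 = 1, and the invariant factors of ∂_1 are all 1, so H_0 ≅ Z.
  H_1: rank ker ∂_1 − rank ∂_2 = (9 − 4) − 5 = 0, and the invariant factors of ∂_2 are all 1, so H_1 ≅ 0.
  H_2: rank ker ∂_2 − rank ∂_3 = (6 − 5) − 0 = 1, and there is no ∂_3, so H_2 ≅ Z.

H_0 ≅ Z,  H_1 = 0,  H_2 ≅ Z.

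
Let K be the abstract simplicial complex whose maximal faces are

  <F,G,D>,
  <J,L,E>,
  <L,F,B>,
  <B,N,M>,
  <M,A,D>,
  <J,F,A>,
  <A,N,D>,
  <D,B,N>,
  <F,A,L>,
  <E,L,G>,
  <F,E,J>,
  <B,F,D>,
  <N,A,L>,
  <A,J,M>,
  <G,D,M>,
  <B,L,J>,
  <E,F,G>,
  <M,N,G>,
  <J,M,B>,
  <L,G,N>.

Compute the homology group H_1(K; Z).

H_1 = Z ⊕ Z/2.

Order the vertices as A < B < D < E < F < G < J < L < M < N. Listing each simplex with vertices in this order, K has dimension 2 with simplices:

  0-simplices (10): A, B, D, E, F, G, J, L, M, N
  1-simplices (30): AD, AF, AJ, AL, AM, AN, BD, BF, BJ, BL, BM, BN, DF, DG, DM, DN, EF, EG, EJ, EL, FG, FJ, FL, GL, GM, GN, JL, JM, LN, MN
  2-simplices (20): ADM, ADN, AFJ, AFL, AJM, ALN, BDF, BDN, BFL, BJL, BJM, BMN, DFG, DGM, EFG, EFJ, EGL, EJL, GLN, GMN

giving chain groups C_0 ≅ Z^10, C_1 ≅ Z^30, C_2 ≅ Z^20.

The boundary map ∂_1: C_1 → C_0 sends each edge [p,q] (with p < q) to q − p.
The 10×30 boundary matrix has rank 9 and Smith normal form diag(1,1,1,1,1,1,1,1,1).

Boundary ∂_2: C_2 → C_1 acts by ∂[p,q,r] = [q,r] − [p,r] + [p,q]. For instance
  ∂BJL = JL − BL + BJ,
  ∂AFL = FL − AL + AF.
This gives a 30×20 integer matrix of rank 20; reducing to Smith normal form yields diagonal entries (1,1,1,1,1,1,1,1,1,1,1,1,1,1,1,1,1,1,1,2).

Reading off H_k = ker ∂_k / im ∂_{k+1}:

  H_1: rank ker ∂_1 − rank ∂_2 = (30 − 9) − 20 = 1, and ∂_2 has invariant factor 2 > 1, so H_1 ≅ Z ⊕ Z/2.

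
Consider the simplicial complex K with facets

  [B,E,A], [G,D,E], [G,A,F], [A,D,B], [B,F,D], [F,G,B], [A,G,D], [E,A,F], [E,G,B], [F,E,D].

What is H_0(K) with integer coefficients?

H_0 ≅ Z.

Take the total order A < B < D < E < F < G on the vertex set. Then K (dimension 2) consists of the simplices:

  0-simplices (6): A, B, D, E, F, G
  1-simplices (15): AB, AD, AE, AF, AG, BD, BE, BF, BG, DE, DF, DG, EF, EG, FG
  2-simplices (10): ABD, ABE, ADG, AEF, AFG, BDF, BEG, BFG, DEF, DEG

so the chain groups are C_0 ≅ Z^6, C_1 ≅ Z^15, C_2 ≅ Z^10.

Boundary ∂_1: C_1 → C_0 is given by ∂[p,q] = [q] − [p].
The resulting 6×15 matrix has rank 5, and its Smith normal form has invariant factors (1,1,1,1,1).

∂_2: C_2 → C_1 acts by ∂[p,q,r] = [q,r] − [p,r] + [p,q]. For instance
  ∂BDF = DF − BF + BD,
  ∂BFG = FG − BG + BF.
The resulting 15×10 matrix has rank 10, and its Smith normal form has invariant factors (1,1,1,1,1,1,1,1,1,2).

From H_k ≅ ker(∂_k) / im(∂_{k+1}) we obtain:

  H_0: rank C_0 − rank ∂_1 = 6 − 5 = 1, and the invariant factors of ∂_1 are all 1, so H_0 ≅ Z.

(K is a triangulation of the real projective plane RP^2.)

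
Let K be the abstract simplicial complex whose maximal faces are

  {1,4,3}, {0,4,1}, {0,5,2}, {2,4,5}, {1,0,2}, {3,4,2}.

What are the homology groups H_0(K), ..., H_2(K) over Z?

H_0 = Z,  H_1 = Z,  H_2 = 0.

Order the vertices as 0 < 1 < 2 < 3 < 4 < 5. Listing each simplex with vertices in this order, K has dimension 2 with simplices:

  0-simplices (6): [0], [1], [2], [3], [4], [5]
  1-simplices (12): [0,1], [0,2], [0,4], [0,5], [1,2], [1,3], [1,4], [2,3], [2,4], [2,5], [3,4], [4,5]
  2-simplices (6): [0,1,2], [0,1,4], [0,2,5], [1,3,4], [2,3,4], [2,4,5]

so the chain groups are C_0 ≅ Z^6, C_1 ≅ Z^12, C_2 ≅ Z^6.

The boundary map ∂_1: C_1 → C_0 sends each edge [p,q] (with p < q) to q − p. For instance
  ∂[4,5] = [5] − [4].
The resulting 6×12 matrix has rank 5, and its Smith normal form has invariant factors (1,1,1,1,1).

The boundary map ∂_2: C_2 → C_1 maps a triangle to the signed sum of its edges. For instance
  ∂[0,2,5] = [2,5] − [0,5] + [0,2],
  ∂[2,3,4] = [3,4] − [2,4] + [2,3].
This gives a 12×6 integer matrix of rank 6; reducing to Smith normal form yields diagonal entries (1,1,1,1,1,1).

From H_k ≅ ker(∂_k) / im(∂_{k+1}) we obtain:

  H_0: rank C_0 − rank ∂_1 = 6 − 5 = 1, and the invariant factors of ∂_1 are all 1, so H_0 = Z.
  H_1: rank ker ∂_1 − rank ∂_2 = (12 − 5) − 6 = 1, and the invariant factors of ∂_2 are all 1, so H_1 = Z.
  H_2: rank ker ∂_2 − rank ∂_3 = (6 − 6) − 0 = 0, and there is no ∂_3, so H_2 = 0.

As a check, the Euler characteristic is 6 − 12 + 6 = 0, which agrees with 1 − 1 + 0 = 0.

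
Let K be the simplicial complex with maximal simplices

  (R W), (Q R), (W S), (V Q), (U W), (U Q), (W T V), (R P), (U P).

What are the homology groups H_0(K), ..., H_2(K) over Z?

H_0 ≅ Z,  H_1 ≅ Z^3,  H_2 = 0.

We work with the vertex ordering P < Q < R < S < T < U < V < W. The simplices of K, each written with vertices in increasing order, are:

  0-simplices (8): P, Q, R, S, T, U, V, W
  1-simplices (11): PR, PU, QR, QU, QV, RW, SW, TV, TW, UW, VW
  2-simplices (1): TVW

giving chain groups C_0 ≅ Z^8, C_1 ≅ Z^11, C_2 ≅ Z^1.

∂_1: C_1 → C_0 is given by ∂[p,q] = [q] − [p]. For instance
  ∂UW = W − U.
The 8×11 boundary matrix has rank 7 and Smith normal form diag(1,1,1,1,1,1,1).

Boundary ∂_2: C_2 → C_1 maps a triangle to the signed sum of its edges. For instance
  ∂TVW = VW − TW + TV.
This gives a 11×1 integer matrix of rank 1; reducing to Smith normal form yields diagonal entries (1).

From H_k ≅ ker(∂_k) / im(∂_{k+1}) we obtain:

  H_0: rank C_0 − rank ∂_1 = 8 − 7 = 1, and the invariant factors of ∂_1 are all 1, so H_0 ≅ Z.
  H_1: rank ker ∂_1 − rank ∂_2 = (11 − 7) − 1 = 3, and the invariant factors of ∂_2 are all 1, so H_1 ≅ Z^3.
  H_2: rank ker ∂_2 − rank ∂_3 = (1 − 1) − 0 = 0, and there is no ∂_3, so H_2 ≅ 0.

As a check, the Euler characteristic is 8 − 11 + 1 = -2, which agrees with 1 − 3 + 0 = -2.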